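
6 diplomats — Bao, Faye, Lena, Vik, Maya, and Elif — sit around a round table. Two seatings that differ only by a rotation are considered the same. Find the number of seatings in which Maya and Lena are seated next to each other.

48

Treat {Maya, Lena} as one unit (2 internal orders) and seat the resulting 5 units around the table: (4)! circular arrangements.
So 2 × (4)! = 2 × 24 = 48.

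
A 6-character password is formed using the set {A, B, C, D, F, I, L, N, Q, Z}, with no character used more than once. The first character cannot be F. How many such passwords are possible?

The first character has 10−1 = 9 choices (anything except F).
The remaining 5 characters are filled from the other 9 symbols without repetition: 9 × 8 × 7 × 6 × 5 = 15120.
Total: 9 × 15120 = 136080.

136080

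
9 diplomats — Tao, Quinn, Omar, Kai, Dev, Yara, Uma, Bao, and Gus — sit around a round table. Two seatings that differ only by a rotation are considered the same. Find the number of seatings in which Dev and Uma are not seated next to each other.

Without the restriction there are (8)! = 40320 seatings.
Seatings with Dev beside Uma: treat them as a block with 2 internal orders, giving 2 × (7)! = 10080.
Subtracting, 40320 − 10080 = 30240.

30240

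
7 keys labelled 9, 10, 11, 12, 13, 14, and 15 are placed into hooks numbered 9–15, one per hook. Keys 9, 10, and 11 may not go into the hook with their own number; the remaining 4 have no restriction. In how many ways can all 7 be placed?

3216

Let Aᵢ (for i ∈ {9, 10, 11}) be the placements that put key i in its forbidden hook. Any j of these fix j positions, leaving (7−j)! ways to fill the rest, and there are C(3,j) ways to pick which j.
By inclusion–exclusion, the number of valid placements is Σ_{j=0}^{3} (−1)^j C(3,j)·(7−j)!.
Computing: 5040 − 2160 + 360 − 24 = 3216.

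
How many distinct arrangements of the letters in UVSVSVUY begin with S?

420

Fix S in the first position and arrange the remaining 7 letters.
Those 7 letters have U appearing twice and V appearing 3 times, giving (7)!/(3!·2!) = 420.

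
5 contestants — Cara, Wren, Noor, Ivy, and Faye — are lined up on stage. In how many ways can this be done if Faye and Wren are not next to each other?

Of the 5! = 120 arrangements, those with Faye and Wren adjacent number 2 × 4! = 48 (treat the pair as a block with 2 internal orders).
So 120 − 48 = 72 arrangements keep them apart.

72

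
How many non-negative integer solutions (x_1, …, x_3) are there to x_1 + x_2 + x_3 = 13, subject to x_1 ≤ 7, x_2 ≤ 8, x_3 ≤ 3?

18

Without the upper bounds there are C(15,2) = 105 ways to split 13 among 3 variables.
Subtract solutions that violate a single cap (substitute x_i' = x_i − (cap_i+1)): x_1 ≥ 8 gives C(7,2) = 21; x_2 ≥ 9 gives C(6,2) = 15; x_3 ≥ 4 gives C(11,2) = 55. Together 91.
Add back pairs where two caps are both exceeded: 0 + 3 + 1 = 4.
By inclusion–exclusion the count is 105 − 91 + 4 = 18.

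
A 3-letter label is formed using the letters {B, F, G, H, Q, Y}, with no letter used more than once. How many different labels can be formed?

Choose and order 3 of the 6 symbols: the first letter has 6 options, the next 5, then 4.
6 × 5 × 4 = 120.

120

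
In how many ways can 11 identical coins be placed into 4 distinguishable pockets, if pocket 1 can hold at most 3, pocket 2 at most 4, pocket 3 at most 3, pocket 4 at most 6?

Ignoring the caps, the number of non-negative solutions to x_1+…+x_4 = 11 is C(14,3) = 364.
Subtract solutions that violate a single cap (substitute x_i' = x_i − (cap_i+1)): x_1 ≥ 4 gives C(10,3) = 120; x_2 ≥ 5 gives C(9,3) = 84; x_3 ≥ 4 gives C(10,3) = 120; x_4 ≥ 7 gives C(7,3) = 35. Together 359.
Add back pairs where two caps are both exceeded: 10 + 20 + 1 + 10 + 0 + 1 = 42.
By inclusion–exclusion the count is 364 − 359 + 42 = 47.

47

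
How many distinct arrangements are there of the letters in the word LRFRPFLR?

1680

Letter multiplicities in LRFRPFLR: F×2, L×2, P×1, R×3.
Dividing 8! = 40320 by 3!·2!·2! = 24 for the repeated letters gives 1680.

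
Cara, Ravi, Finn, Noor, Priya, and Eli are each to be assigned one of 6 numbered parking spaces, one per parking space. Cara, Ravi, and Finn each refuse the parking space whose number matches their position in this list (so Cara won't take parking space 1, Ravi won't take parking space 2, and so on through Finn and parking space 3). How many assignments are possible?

Let Aᵢ (for i ∈ {1, 2, 3}) be the placements that put person i in their forbidden parking space. Any j of these fix j positions, leaving (6−j)! ways to fill the rest, and there are C(3,j) ways to pick which j.
By inclusion–exclusion, the number of valid placements is Σ_{j=0}^{3} (−1)^j C(3,j)·(6−j)!.
Computing: 720 − 360 + 72 − 6 = 426.

426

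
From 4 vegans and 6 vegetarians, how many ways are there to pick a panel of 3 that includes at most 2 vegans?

Split by how many vegans are chosen (0 through 2).
Sum: C(4,0)·C(6,3) + C(4,1)·C(6,2) + C(4,2)·C(6,1) = 20 + 60 + 36 = 116.

116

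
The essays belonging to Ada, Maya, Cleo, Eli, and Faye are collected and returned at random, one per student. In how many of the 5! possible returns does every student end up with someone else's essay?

This is the derangement count D_5: permutations of 5 items with no fixed point.
By inclusion–exclusion this is Σ_{j=0}^{5} (−1)^j C(5,j)·(5−j)!.
Computing: 120 − 120 + 60 − 20 + 5 − 1 = 44.

44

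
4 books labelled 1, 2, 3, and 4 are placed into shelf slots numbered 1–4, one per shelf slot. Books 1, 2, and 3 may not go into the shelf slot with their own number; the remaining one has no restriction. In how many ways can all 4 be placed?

Let Aᵢ (for i ∈ {1, 2, 3}) be the placements that put book i in its forbidden shelf slot. Any j of these fix j positions, leaving (4−j)! ways to fill the rest, and there are C(3,j) ways to pick which j.
By inclusion–exclusion, the number of valid placements is Σ_{j=0}^{3} (−1)^j C(3,j)·(4−j)!.
Computing: 24 − 18 + 6 − 1 = 11.

11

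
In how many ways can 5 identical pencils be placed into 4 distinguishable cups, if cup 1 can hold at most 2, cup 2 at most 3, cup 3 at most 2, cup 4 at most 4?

31

By stars and bars, unrestricted non-negative solutions to x_1+…+x_4 = 5 number C(5+3,3) = 56.
Subtract solutions that violate a single cap (substitute x_i' = x_i − (cap_i+1)): x_1 ≥ 3 gives C(5,3) = 10; x_2 ≥ 4 gives C(4,3) = 4; x_3 ≥ 3 gives C(5,3) = 10; x_4 ≥ 5 gives C(3,3) = 1. Together 25.
No two caps can be exceeded simultaneously, so the pair terms are all 0.
By inclusion–exclusion the count is 56 − 25 + 0 = 31.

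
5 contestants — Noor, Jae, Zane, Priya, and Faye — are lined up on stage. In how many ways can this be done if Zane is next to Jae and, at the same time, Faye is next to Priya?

Treat {Zane,Jae} as one block (2 orders) and {Faye,Priya} as another (2 orders).
That leaves 3 units to arrange: 2 × 2 × 3! = 4 × 6 = 24.

24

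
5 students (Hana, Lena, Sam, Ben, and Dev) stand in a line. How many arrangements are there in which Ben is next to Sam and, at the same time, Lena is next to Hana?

Treat {Ben,Sam} as one block (2 orders) and {Lena,Hana} as another (2 orders).
That leaves 3 units to arrange: 2 × 2 × 3! = 4 × 6 = 24.

24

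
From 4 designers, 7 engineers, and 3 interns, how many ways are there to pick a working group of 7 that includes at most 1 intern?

Split by how many interns are chosen (0 through 1).
Sum: C(3,0)·C(11,7) + C(3,1)·C(11,6) = 330 + 1386 = 1716.

1716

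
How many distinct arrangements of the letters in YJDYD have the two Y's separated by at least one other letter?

Total arrangements of YJDYD: 5!/(2!·2!) = 30.
If the two Y's are adjacent, glue them into one block, leaving 4 items to arrange: (4)!/(2!) = 12 ways.
Hence 30 − 12 = 18.

18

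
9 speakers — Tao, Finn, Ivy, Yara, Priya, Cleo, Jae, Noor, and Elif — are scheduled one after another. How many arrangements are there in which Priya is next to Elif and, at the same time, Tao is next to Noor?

20160

Treat {Priya,Elif} as one block (2 orders) and {Tao,Noor} as another (2 orders).
That leaves 7 units to arrange: 2 × 2 × 7! = 4 × 5040 = 20160.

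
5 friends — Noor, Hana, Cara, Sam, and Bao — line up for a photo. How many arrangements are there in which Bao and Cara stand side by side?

48

Treat {Bao, Cara} as a single unit. There are 4 units to order, and the pair itself can be ordered 2 ways.
So the count is 2·(4)! = 48.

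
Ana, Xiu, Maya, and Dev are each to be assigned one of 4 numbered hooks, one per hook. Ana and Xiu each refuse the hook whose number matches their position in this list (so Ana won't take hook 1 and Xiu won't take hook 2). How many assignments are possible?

Let Aᵢ (for i ∈ {1, 2}) be the placements that put person i in their forbidden hook. Any j of these fix j positions, leaving (4−j)! ways to fill the rest, and there are C(2,j) ways to pick which j.
By inclusion–exclusion, the number of valid placements is Σ_{j=0}^{2} (−1)^j C(2,j)·(4−j)!.
Computing: 24 − 12 + 2 = 14.

14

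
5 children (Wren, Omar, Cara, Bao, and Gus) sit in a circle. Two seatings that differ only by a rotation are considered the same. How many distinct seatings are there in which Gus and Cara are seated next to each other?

Treat {Gus, Cara} as one unit (2 internal orders) and seat the resulting 4 units around the table: (3)! circular arrangements.
So 2 × (3)! = 2 × 6 = 12.

12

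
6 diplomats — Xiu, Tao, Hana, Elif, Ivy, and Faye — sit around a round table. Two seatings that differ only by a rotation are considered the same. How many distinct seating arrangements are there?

Around a circle, 6 distinct people have 6!/6 = (5)! = 120 rotationally distinct seatings.

120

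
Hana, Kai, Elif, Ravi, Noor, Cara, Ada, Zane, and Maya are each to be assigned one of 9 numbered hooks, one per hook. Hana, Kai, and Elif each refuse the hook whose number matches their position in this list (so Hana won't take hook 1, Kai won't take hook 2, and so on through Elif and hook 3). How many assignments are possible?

256320

Let Aᵢ (for i ∈ {1, 2, 3}) be the placements that put person i in their forbidden hook. Any j of these fix j positions, leaving (9−j)! ways to fill the rest, and there are C(3,j) ways to pick which j.
By inclusion–exclusion, the number of valid placements is Σ_{j=0}^{3} (−1)^j C(3,j)·(9−j)!.
Computing: 362880 − 120960 + 15120 − 720 = 256320.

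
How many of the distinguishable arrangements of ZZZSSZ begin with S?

5

With the first slot taken by S, it remains to arrange the other 5 letters (ZZZSZ).
Those 5 letters have Z appearing 4 times, giving (5)!/(4!) = 5.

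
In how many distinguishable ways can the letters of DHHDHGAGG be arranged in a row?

Letter multiplicities in DHHDHGAGG: A×1, D×2, G×3, H×3.
So there are 9! / (3!·3!·2!) = 5040 distinguishable arrangements.

5040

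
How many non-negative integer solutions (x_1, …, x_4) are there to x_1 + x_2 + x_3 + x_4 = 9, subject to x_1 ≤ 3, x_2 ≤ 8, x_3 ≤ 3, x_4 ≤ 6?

101

Ignoring the caps, the number of non-negative solutions to x_1+…+x_4 = 9 is C(12,3) = 220.
Subtract solutions that violate a single cap (substitute x_i' = x_i − (cap_i+1)): x_1 ≥ 4 gives C(8,3) = 56; x_2 ≥ 9 gives C(3,3) = 1; x_3 ≥ 4 gives C(8,3) = 56; x_4 ≥ 7 gives C(5,3) = 10. Together 123.
Add back pairs where two caps are both exceeded: 0 + 4 + 0 + 0 + 0 + 0 = 4.
By inclusion–exclusion the count is 220 − 123 + 4 = 101.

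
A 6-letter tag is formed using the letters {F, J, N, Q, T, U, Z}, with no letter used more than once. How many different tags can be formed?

5040

With no repetition, fill the 6 letters in order: 7 choices, then 6, down to 2.
7 × 6 × 5 × 4 × 3 × 2 = 5040.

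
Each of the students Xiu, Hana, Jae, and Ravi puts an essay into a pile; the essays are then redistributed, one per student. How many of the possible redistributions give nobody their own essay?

9

Count assignments avoiding every fixed point. For any j of the 4 students fixed to their own essay, the other 4−j can be arranged in (4−j)! ways.
By inclusion–exclusion this is Σ_{j=0}^{4} (−1)^j C(4,j)·(4−j)!.
Computing: 24 − 24 + 12 − 4 + 1 = 9.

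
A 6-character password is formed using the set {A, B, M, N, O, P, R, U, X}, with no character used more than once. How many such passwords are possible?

This is a permutation of 6 out of 9: P(9,6) = 9!/3!.
That product is 9 × 8 × 7 × 6 × 5 × 4 = 60480.

60480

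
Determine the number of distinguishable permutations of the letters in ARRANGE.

Letter multiplicities in ARRANGE: A×2, E×1, G×1, N×1, R×2.
The number of distinct arrangements is 7!/(2!·2!) = 5040/4 = 1260.

1260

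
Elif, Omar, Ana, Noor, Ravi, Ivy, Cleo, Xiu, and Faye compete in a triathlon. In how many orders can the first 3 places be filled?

There are 9 choices for 1st place, 8 for 2nd, and 7 for 3rd.
That gives 9 × 8 × 7 = 504.

504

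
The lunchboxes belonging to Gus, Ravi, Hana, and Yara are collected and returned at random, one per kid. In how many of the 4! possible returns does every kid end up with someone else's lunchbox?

Let Aᵢ be the assignments in which kid i gets their own lunchbox. We want the size of the complement of A₁∪…∪A_4.
By inclusion–exclusion this is Σ_{j=0}^{4} (−1)^j C(4,j)·(4−j)!.
Computing: 24 − 24 + 12 − 4 + 1 = 9.

9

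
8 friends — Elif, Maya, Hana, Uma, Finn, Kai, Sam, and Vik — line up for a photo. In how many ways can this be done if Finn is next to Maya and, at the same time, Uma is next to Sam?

2880

Treat {Finn,Maya} as one block (2 orders) and {Uma,Sam} as another (2 orders).
That leaves 6 units to arrange: 2 × 2 × 6! = 4 × 720 = 2880.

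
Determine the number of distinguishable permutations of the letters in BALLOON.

1260

The 7 letters of BALLOON have repeats: L appearing twice and O appearing twice.
Dividing 7! = 5040 by 2!·2! = 4 for the repeated letters gives 1260.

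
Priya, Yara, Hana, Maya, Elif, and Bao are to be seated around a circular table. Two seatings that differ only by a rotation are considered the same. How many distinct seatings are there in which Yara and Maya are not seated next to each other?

72

Without the restriction there are (5)! = 120 seatings.
Those with Yara next to Maya: fuse the pair into one unit and seat 5 units around a circle — 2·(4)! = 48.
Subtracting, 120 − 48 = 72.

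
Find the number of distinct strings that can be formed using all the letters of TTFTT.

5

TTFTT has 5 letters with T appearing 4 times.
So there are 5! / (4!) = 5 distinguishable arrangements.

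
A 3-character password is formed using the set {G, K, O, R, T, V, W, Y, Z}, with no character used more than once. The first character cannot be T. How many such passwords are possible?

448

The first character has 9−1 = 8 choices (anything except T).
The remaining 2 characters are filled from the other 8 symbols without repetition: 8 × 7 = 56.
Total: 8 × 56 = 448.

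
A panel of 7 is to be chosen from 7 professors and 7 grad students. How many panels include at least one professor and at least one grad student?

3430

Unrestricted: C(14,7) = 3432 ways to pick any 7 of the 14.
Selections missing a whole group: no professors → C(7,7) = 1; no grad students → C(7,7) = 1.
Both groups omitted at once is impossible, so 3432 − 2 = 3430.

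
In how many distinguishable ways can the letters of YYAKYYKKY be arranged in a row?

Letter multiplicities in YYAKYYKKY: A×1, K×3, Y×5.
So there are 9! / (5!·3!) = 504 distinguishable arrangements.

504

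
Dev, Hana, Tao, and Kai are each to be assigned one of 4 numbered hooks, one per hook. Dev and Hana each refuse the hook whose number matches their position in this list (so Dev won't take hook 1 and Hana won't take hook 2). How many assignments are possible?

Let Aᵢ (for i ∈ {1, 2}) be the placements that put person i in their forbidden hook. Any j of these fix j positions, leaving (4−j)! ways to fill the rest, and there are C(2,j) ways to pick which j.
By inclusion–exclusion, the number of valid placements is Σ_{j=0}^{2} (−1)^j C(2,j)·(4−j)!.
Computing: 24 − 12 + 2 = 14.

14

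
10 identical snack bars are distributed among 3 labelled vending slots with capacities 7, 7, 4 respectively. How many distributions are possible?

By stars and bars, unrestricted non-negative solutions to x_1+…+x_3 = 10 number C(10+2,2) = 66.
Subtract solutions that violate a single cap (substitute x_i' = x_i − (cap_i+1)): x_1 ≥ 8 gives C(4,2) = 6; x_2 ≥ 8 gives C(4,2) = 6; x_3 ≥ 5 gives C(7,2) = 21. Together 33.
No two caps can be exceeded simultaneously, so the pair terms are all 0.
By inclusion–exclusion the count is 66 − 33 + 0 = 33.

33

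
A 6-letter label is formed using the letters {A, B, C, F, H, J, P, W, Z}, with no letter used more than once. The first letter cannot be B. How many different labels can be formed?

The first letter has 9−1 = 8 choices (anything except B).
The remaining 5 letters are filled from the other 8 symbols without repetition: 8 × 7 × 6 × 5 × 4 = 6720.
Total: 8 × 6720 = 53760.

53760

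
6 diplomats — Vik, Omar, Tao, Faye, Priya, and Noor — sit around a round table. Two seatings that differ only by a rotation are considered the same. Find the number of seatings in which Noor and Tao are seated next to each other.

Glue Noor and Tao into a block (2 internal orders). Seating 5 units around a circle gives (4)! arrangements.
So 2 × (4)! = 2 × 24 = 48.

48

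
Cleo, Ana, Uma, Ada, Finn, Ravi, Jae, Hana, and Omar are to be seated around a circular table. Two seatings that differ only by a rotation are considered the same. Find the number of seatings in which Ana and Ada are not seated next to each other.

30240

Without the restriction there are (8)! = 40320 seatings.
Seatings with Ana beside Ada: treat them as a block with 2 internal orders, giving 2 × (7)! = 10080.
Subtracting, 40320 − 10080 = 30240.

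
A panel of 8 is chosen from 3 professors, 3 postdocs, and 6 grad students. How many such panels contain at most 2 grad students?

15

Split by how many grad students are chosen (0 through 2).
Sum: C(6,0)·C(6,8) + C(6,1)·C(6,7) + C(6,2)·C(6,6) = 0 + 0 + 15 = 15.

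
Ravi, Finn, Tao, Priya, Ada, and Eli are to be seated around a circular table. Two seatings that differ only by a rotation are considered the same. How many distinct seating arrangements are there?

120

Around a circle, 6 distinct people have 6!/6 = (5)! = 120 rotationally distinct seatings.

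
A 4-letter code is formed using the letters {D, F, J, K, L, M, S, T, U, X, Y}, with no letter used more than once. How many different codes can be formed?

With no repetition, fill the 4 letters in order: 11 choices, then 10, down to 8.
11 × 10 × 9 × 8 = 7920.

7920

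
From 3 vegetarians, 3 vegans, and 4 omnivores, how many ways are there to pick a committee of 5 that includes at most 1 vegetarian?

126

Split by how many vegetarians are chosen (0 through 1).
Sum: C(3,0)·C(7,5) + C(3,1)·C(7,4) = 21 + 105 = 126.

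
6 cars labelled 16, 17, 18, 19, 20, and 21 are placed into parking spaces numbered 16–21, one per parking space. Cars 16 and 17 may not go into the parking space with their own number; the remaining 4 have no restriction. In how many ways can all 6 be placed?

Let Aᵢ (for i ∈ {16, 17}) be the placements that put car i in its forbidden parking space. Any j of these fix j positions, leaving (6−j)! ways to fill the rest, and there are C(2,j) ways to pick which j.
By inclusion–exclusion, the number of valid placements is Σ_{j=0}^{2} (−1)^j C(2,j)·(6−j)!.
Computing: 720 − 240 + 24 = 504.

504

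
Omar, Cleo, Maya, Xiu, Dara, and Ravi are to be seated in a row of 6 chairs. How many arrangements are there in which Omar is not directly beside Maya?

480

There are 6! = 720 arrangements in all. If Omar and Maya are adjacent, merging them into one block gives 2·(5)! = 240 arrangements.
So 720 − 240 = 480 arrangements keep them apart.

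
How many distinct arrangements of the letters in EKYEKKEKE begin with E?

280

With the first slot taken by E, it remains to arrange the other 8 letters (KYEKKEKE).
Those 8 letters have E appearing 3 times and K appearing 4 times, giving (8)!/(4!·3!) = 280.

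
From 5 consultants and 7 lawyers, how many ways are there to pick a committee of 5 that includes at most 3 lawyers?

Split by how many lawyers are chosen (0 through 3).
Sum: C(7,0)·C(5,5) + C(7,1)·C(5,4) + C(7,2)·C(5,3) + C(7,3)·C(5,2) = 1 + 35 + 210 + 350 = 596.

596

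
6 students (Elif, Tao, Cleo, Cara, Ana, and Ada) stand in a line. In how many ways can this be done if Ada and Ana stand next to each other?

Glue Ada and Ana into one block (2 internal orders), leaving 5 units to arrange in a row.
So the count is 2·(5)! = 240.

240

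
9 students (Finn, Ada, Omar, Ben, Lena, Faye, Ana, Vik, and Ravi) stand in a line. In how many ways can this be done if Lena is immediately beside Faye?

80640

Glue Lena and Faye into one block (2 internal orders), leaving 8 units to arrange in a row.
So the count is 2·(8)! = 80640.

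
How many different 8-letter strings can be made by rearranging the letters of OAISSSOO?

1120

OAISSSOO has 8 letters with O appearing 3 times and S appearing 3 times.
So there are 8! / (3!·3!) = 1120 distinguishable arrangements.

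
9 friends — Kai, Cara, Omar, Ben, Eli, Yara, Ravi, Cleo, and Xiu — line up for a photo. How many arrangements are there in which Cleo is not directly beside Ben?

Of the 9! = 362880 arrangements, those with Cleo and Ben adjacent number 2 × 8! = 80640 (treat the pair as a block with 2 internal orders).
So 362880 − 80640 = 282240 arrangements keep them apart.

282240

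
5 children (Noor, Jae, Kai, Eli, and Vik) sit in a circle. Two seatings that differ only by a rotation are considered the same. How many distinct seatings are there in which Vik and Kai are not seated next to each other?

12

Without the restriction there are (4)! = 24 seatings.
Those with Vik next to Kai: fuse the pair into one unit and seat 4 units around a circle — 2·(3)! = 12.
Subtracting, 24 − 12 = 12.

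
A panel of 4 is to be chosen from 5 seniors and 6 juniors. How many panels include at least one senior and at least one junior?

Total 4-person selections from all 11: C(11,4) = 330.
Selections missing a whole group: no seniors → C(6,4) = 15; no juniors → C(5,4) = 5.
Both groups omitted at once is impossible, so 330 − 20 = 310.

310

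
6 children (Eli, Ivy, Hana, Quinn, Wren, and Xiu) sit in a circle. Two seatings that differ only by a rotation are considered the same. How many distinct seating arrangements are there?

120

Fix one person's seat to break rotational symmetry; the remaining 5 people can be arranged in (5)! = 120 ways.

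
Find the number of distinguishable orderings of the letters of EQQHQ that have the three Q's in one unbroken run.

6

Treat the 3 copies of Q as a single block. The multiset to arrange is then {QQQ, E, H}, 3 items in all.
All 3 items are distinct, so there are (3)! = 6 arrangements.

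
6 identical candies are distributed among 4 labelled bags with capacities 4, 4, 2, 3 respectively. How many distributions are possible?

By stars and bars, unrestricted non-negative solutions to x_1+…+x_4 = 6 number C(6+3,3) = 84.
Subtract solutions that violate a single cap (substitute x_i' = x_i − (cap_i+1)): x_1 ≥ 5 gives C(4,3) = 4; x_2 ≥ 5 gives C(4,3) = 4; x_3 ≥ 3 gives C(6,3) = 20; x_4 ≥ 4 gives C(5,3) = 10. Together 38.
No two caps can be exceeded simultaneously, so the pair terms are all 0.
By inclusion–exclusion the count is 84 − 38 + 0 = 46.

46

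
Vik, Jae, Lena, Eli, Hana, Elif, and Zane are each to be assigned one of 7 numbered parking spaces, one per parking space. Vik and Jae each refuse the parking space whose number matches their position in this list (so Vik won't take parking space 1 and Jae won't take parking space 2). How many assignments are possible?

Let Aᵢ (for i ∈ {1, 2}) be the placements that put person i in their forbidden parking space. Any j of these fix j positions, leaving (7−j)! ways to fill the rest, and there are C(2,j) ways to pick which j.
By inclusion–exclusion, the number of valid placements is Σ_{j=0}^{2} (−1)^j C(2,j)·(7−j)!.
Computing: 5040 − 1440 + 120 = 3720.

3720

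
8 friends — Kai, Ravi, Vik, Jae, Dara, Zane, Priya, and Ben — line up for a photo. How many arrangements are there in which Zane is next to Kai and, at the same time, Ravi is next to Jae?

Treat {Zane,Kai} as one block (2 orders) and {Ravi,Jae} as another (2 orders).
That leaves 6 units to arrange: 2 × 2 × 6! = 4 × 720 = 2880.

2880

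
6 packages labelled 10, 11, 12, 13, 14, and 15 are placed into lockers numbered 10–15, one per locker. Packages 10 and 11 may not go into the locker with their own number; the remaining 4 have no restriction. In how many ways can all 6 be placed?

504

Let Aᵢ (for i ∈ {10, 11}) be the placements that put package i in its forbidden locker. Any j of these fix j positions, leaving (6−j)! ways to fill the rest, and there are C(2,j) ways to pick which j.
By inclusion–exclusion, the number of valid placements is Σ_{j=0}^{2} (−1)^j C(2,j)·(6−j)!.
Computing: 720 − 240 + 24 = 504.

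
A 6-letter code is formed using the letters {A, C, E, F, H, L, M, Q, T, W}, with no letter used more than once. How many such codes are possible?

Choose and order 6 of the 10 symbols: the first letter has 10 options, the next 9, and so on down to 5.
That product is 10 × 9 × 8 × 7 × 6 × 5 = 151200.

151200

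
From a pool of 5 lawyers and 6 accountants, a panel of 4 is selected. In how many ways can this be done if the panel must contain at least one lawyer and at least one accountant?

310

Unrestricted: C(11,4) = 330 ways to pick any 4 of the 11.
Subtract selections that omit an entire group: no lawyers → C(6,4) = 15; no accountants → C(5,4) = 5.
Both groups omitted at once is impossible, so 330 − 20 = 310.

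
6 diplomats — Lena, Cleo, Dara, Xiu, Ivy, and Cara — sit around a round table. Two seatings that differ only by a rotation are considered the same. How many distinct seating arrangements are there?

Fix one person's seat to break rotational symmetry; the remaining 5 people can be arranged in (5)! = 120 ways.

120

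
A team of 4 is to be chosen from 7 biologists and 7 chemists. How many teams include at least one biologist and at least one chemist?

With no constraint there are C(14,4) = 1001 possible selections.
Subtract selections that omit an entire group: no biologists → C(7,4) = 35; no chemists → C(7,4) = 35.
Both groups omitted at once is impossible, so 1001 − 70 = 931.

931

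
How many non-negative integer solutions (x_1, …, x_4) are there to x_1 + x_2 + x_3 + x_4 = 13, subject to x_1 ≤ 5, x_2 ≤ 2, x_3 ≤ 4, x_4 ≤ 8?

Ignoring the caps, the number of non-negative solutions to x_1+…+x_4 = 13 is C(16,3) = 560.
Subtract solutions that violate a single cap (substitute x_i' = x_i − (cap_i+1)): x_1 ≥ 6 gives C(10,3) = 120; x_2 ≥ 3 gives C(13,3) = 286; x_3 ≥ 5 gives C(11,3) = 165; x_4 ≥ 9 gives C(7,3) = 35. Together 606.
Add back pairs where two caps are both exceeded: 35 + 10 + 0 + 56 + 4 + 0 = 105.
By inclusion–exclusion the count is 560 − 606 + 105 = 59.

59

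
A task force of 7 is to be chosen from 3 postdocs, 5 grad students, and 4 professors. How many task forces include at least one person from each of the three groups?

Total 7-person selections from all 12: C(12,7) = 792.
Subtract selections that omit an entire group: no postdocs → C(9,7) = 36; no grad students → C(7,7) = 1; no professors → C(8,7) = 8.
Add back selections omitting two groups (i.e. drawn from a single group): C(3,7) + C(5,7) + C(4,7) = 0.
By inclusion–exclusion: 792 − 45 + 0 = 747.

747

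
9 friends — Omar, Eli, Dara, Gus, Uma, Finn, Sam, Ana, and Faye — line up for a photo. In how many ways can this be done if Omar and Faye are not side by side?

Of the 9! = 362880 arrangements, those with Omar and Faye adjacent number 2 × 8! = 80640 (treat the pair as a block with 2 internal orders).
So 362880 − 80640 = 282240 arrangements keep them apart.

282240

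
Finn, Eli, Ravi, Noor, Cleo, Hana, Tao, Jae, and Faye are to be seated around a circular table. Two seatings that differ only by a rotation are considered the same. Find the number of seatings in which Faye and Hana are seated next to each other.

Glue Faye and Hana into a block (2 internal orders). Seating 8 units around a circle gives (7)! arrangements.
So 2 × (7)! = 2 × 5040 = 10080.

10080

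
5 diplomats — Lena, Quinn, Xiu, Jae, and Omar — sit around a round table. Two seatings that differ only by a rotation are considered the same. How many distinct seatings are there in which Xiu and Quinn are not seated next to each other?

Without the restriction there are (4)! = 24 seatings.
Seatings with Xiu beside Quinn: treat them as a block with 2 internal orders, giving 2 × (3)! = 12.
Subtracting, 24 − 12 = 12.

12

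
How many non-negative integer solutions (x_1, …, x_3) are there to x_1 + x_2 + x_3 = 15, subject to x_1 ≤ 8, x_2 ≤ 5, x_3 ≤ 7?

By stars and bars, unrestricted non-negative solutions to x_1+…+x_3 = 15 number C(15+2,2) = 136.
Subtract solutions that violate a single cap (substitute x_i' = x_i − (cap_i+1)): x_1 ≥ 9 gives C(8,2) = 28; x_2 ≥ 6 gives C(11,2) = 55; x_3 ≥ 8 gives C(9,2) = 36. Together 119.
Add back pairs where two caps are both exceeded: 1 + 0 + 3 = 4.
By inclusion–exclusion the count is 136 − 119 + 4 = 21.

21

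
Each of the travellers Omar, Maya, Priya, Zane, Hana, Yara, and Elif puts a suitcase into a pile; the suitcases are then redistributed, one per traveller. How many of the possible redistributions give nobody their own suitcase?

1854

Count assignments avoiding every fixed point. For any j of the 7 travellers fixed to their own suitcase, the other 7−j can be arranged in (7−j)! ways.
By inclusion–exclusion this is Σ_{j=0}^{7} (−1)^j C(7,j)·(7−j)!.
Computing: 5040 − 5040 + 2520 − 840 + 210 − 42 + 7 − 1 = 1854.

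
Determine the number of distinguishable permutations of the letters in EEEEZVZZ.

EEEEZVZZ has 8 letters with E appearing 4 times and Z appearing 3 times.
So there are 8! / (4!·3!) = 280 distinguishable arrangements.

280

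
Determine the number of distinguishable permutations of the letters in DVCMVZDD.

Letter multiplicities in DVCMVZDD: C×1, D×3, M×1, V×2, Z×1.
Dividing 8! = 40320 by 3!·2! = 12 for the repeated letters gives 3360.

3360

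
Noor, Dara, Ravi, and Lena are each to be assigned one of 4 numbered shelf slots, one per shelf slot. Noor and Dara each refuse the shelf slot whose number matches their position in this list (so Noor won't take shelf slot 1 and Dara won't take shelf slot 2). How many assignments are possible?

14

Let Aᵢ (for i ∈ {1, 2}) be the placements that put person i in their forbidden shelf slot. Any j of these fix j positions, leaving (4−j)! ways to fill the rest, and there are C(2,j) ways to pick which j.
By inclusion–exclusion, the number of valid placements is Σ_{j=0}^{2} (−1)^j C(2,j)·(4−j)!.
Computing: 24 − 12 + 2 = 14.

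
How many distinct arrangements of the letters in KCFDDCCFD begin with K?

Fix K in the first position and arrange the remaining 8 letters.
Those 8 letters have C appearing 3 times, D appearing 3 times, and F appearing twice, giving (8)!/(3!·3!·2!) = 560.

560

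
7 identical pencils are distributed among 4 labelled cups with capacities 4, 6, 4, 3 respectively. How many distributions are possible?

79

Without the upper bounds there are C(10,3) = 120 ways to split 7 among 4 cups.
Subtract solutions that violate a single cap (substitute x_i' = x_i − (cap_i+1)): x_1 ≥ 5 gives C(5,3) = 10; x_2 ≥ 7 gives C(3,3) = 1; x_3 ≥ 5 gives C(5,3) = 10; x_4 ≥ 4 gives C(6,3) = 20. Together 41.
No two caps can be exceeded simultaneously, so the pair terms are all 0.
By inclusion–exclusion the count is 120 − 41 + 0 = 79.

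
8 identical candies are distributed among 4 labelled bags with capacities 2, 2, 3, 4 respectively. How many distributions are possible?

18

Without the upper bounds there are C(11,3) = 165 ways to split 8 among 4 bags.
Subtract solutions that violate a single cap (substitute x_i' = x_i − (cap_i+1)): x_1 ≥ 3 gives C(8,3) = 56; x_2 ≥ 3 gives C(8,3) = 56; x_3 ≥ 4 gives C(7,3) = 35; x_4 ≥ 5 gives C(6,3) = 20. Together 167.
Add back pairs where two caps are both exceeded: 10 + 4 + 1 + 4 + 1 + 0 = 20.
By inclusion–exclusion the count is 165 − 167 + 20 = 18.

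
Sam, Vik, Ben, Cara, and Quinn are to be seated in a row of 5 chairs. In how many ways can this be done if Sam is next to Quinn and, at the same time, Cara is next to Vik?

24

Treat {Sam,Quinn} as one block (2 orders) and {Cara,Vik} as another (2 orders).
That leaves 3 units to arrange: 2 × 2 × 3! = 4 × 6 = 24.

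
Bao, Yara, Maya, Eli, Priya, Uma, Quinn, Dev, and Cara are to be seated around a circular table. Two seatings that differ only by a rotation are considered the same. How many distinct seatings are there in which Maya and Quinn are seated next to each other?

10080

Glue Maya and Quinn into a block (2 internal orders). Seating 8 units around a circle gives (7)! arrangements.
So 2 × (7)! = 2 × 5040 = 10080.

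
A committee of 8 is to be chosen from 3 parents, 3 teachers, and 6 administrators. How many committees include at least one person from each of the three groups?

Total 8-person selections from all 12: C(12,8) = 495.
Subtract selections that omit an entire group: no parents → C(9,8) = 9; no teachers → C(9,8) = 9; no administrators → C(6,8) = 0.
Add back selections omitting two groups (i.e. drawn from a single group): C(3,8) + C(3,8) + C(6,8) = 0.
By inclusion–exclusion: 495 − 18 + 0 = 477.

477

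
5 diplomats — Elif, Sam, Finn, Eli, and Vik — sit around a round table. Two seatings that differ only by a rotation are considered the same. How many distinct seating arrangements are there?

Seat Elif anywhere (absorbing the rotational symmetry), then permute the other 4: (4)! = 24.

24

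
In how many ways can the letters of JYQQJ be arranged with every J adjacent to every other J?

12

Treat the 2 copies of J as a single block. The multiset to arrange is then {JJ, Q, Q, Y}, 4 items in all.
That gives (4)!/(2!) = 12 arrangements.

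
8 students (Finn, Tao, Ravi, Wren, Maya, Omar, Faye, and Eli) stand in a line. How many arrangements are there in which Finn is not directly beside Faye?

Of the 8! = 40320 arrangements, those with Finn and Faye adjacent number 2 × 7! = 10080 (treat the pair as a block with 2 internal orders).
Complementary counting: 40320 − 10080 = 30240.

30240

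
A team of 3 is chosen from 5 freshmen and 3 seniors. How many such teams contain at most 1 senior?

Split by how many seniors are chosen (0 through 1).
Sum: C(3,0)·C(5,3) + C(3,1)·C(5,2) = 10 + 30 = 40.

40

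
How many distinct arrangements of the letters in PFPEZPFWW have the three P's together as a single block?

Treat the 3 copies of P as a single block. The multiset to arrange is then {PPP, E, F, F, W, W, Z}, 7 items in all.
That gives (7)!/(2!·2!) = 1260 arrangements.

1260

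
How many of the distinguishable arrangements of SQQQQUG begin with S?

30

Fix S in the first position and arrange the remaining 6 letters.
Those 6 letters have Q appearing 4 times, giving (6)!/(4!) = 30.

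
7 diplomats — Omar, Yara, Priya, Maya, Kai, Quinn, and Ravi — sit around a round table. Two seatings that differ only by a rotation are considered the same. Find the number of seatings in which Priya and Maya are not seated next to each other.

Without the restriction there are (6)! = 720 seatings.
Seatings with Priya beside Maya: treat them as a block with 2 internal orders, giving 2 × (5)! = 240.
Subtracting, 720 − 240 = 480.

480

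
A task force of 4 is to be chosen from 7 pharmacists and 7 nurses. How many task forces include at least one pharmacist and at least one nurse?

931

Unrestricted: C(14,4) = 1001 ways to pick any 4 of the 14.
Selections missing a whole group: no pharmacists → C(7,4) = 35; no nurses → C(7,4) = 35.
Both groups omitted at once is impossible, so 1001 − 70 = 931.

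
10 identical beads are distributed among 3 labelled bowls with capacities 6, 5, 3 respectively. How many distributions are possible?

14

Without the upper bounds there are C(12,2) = 66 ways to split 10 among 3 bowls.
Subtract solutions that violate a single cap (substitute x_i' = x_i − (cap_i+1)): x_1 ≥ 7 gives C(5,2) = 10; x_2 ≥ 6 gives C(6,2) = 15; x_3 ≥ 4 gives C(8,2) = 28. Together 53.
Add back pairs where two caps are both exceeded: 0 + 0 + 1 = 1.
By inclusion–exclusion the count is 66 − 53 + 1 = 14.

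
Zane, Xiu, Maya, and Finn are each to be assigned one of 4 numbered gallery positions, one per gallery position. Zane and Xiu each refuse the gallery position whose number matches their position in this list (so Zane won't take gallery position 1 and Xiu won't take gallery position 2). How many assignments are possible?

Let Aᵢ (for i ∈ {1, 2}) be the placements that put person i in their forbidden gallery position. Any j of these fix j positions, leaving (4−j)! ways to fill the rest, and there are C(2,j) ways to pick which j.
By inclusion–exclusion, the number of valid placements is Σ_{j=0}^{2} (−1)^j C(2,j)·(4−j)!.
Computing: 24 − 12 + 2 = 14.

14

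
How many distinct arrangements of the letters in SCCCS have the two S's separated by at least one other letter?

6

There are 5!/(3!·2!) = 10 arrangements of SCCCS in total.
Arrangements with the S's together: treat SS as one letter, giving (4)!/(3!) = 4.
Hence 10 − 4 = 6.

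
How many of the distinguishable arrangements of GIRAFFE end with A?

360

Fix A in the last position and arrange the remaining 6 letters.
Those 6 letters have F appearing twice, giving (6)!/(2!) = 360.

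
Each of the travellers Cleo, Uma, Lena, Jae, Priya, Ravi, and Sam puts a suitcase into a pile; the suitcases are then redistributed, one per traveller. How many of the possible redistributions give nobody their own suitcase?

1854

Let Aᵢ be the assignments in which traveller i gets their own suitcase. We want the size of the complement of A₁∪…∪A_7.
By inclusion–exclusion this is Σ_{j=0}^{7} (−1)^j C(7,j)·(7−j)!.
Computing: 5040 − 5040 + 2520 − 840 + 210 − 42 + 7 − 1 = 1854.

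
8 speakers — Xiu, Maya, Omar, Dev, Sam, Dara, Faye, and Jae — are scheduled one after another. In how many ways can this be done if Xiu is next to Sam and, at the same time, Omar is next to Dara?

2880

Treat {Xiu,Sam} as one block (2 orders) and {Omar,Dara} as another (2 orders).
That leaves 6 units to arrange: 2 × 2 × 6! = 4 × 720 = 2880.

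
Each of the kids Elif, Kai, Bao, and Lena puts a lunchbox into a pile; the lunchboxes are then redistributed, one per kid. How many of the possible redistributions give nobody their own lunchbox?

This is the derangement count D_4: permutations of 4 items with no fixed point.
By inclusion–exclusion this is Σ_{j=0}^{4} (−1)^j C(4,j)·(4−j)!.
Computing: 24 − 24 + 12 − 4 + 1 = 9.

9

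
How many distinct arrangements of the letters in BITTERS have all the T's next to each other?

720

Treat the 2 copies of T as a single block. The multiset to arrange is then {TT, B, E, I, R, S}, 6 items in all.
All 6 items are distinct, so there are (6)! = 720 arrangements.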